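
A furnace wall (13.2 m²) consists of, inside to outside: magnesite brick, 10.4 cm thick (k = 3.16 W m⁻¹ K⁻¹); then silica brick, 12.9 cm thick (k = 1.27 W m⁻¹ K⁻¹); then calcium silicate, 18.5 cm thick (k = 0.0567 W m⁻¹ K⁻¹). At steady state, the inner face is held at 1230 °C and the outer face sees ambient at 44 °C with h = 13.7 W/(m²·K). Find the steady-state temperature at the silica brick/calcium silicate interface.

T = 1184 °C

Treat each layer as a resistance in series:
  R_magnesite brick = L/(kA) = 0.104/(3.16·13.2) = 0.002493 K/W
  R_silica brick = L/(kA) = 0.129/(1.27·13.2) = 0.007695 K/W
  R_calcium silicate = L/(kA) = 0.185/(0.0567·13.2) = 0.2472 K/W
  R_conv,out = 1/(hA) = 1/(13.7·13.2) = 0.005530 K/W
ΣR = 0.002493 + 0.007695 + 0.2472 + 0.005530 = 0.2629 K/W
Q = ΔT/ΣR = (1230 °C − 44 °C)/0.2629 = 4511 W
From the inner boundary to the silica brick/calcium silicate interface, ΣR_partial = 0.01019 K/W.
T_interface = T_in − Q·ΣR_partial = 1230 °C − (4511)(0.01019) = 1184 °C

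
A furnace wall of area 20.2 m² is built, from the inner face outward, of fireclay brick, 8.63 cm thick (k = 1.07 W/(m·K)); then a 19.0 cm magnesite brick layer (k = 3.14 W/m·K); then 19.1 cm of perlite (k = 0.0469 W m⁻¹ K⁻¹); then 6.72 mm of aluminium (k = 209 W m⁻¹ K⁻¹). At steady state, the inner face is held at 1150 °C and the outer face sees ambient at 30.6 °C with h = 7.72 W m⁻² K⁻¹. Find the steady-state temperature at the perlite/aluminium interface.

Treat each layer as a resistance in series:
  R_fireclay brick = L/(kA) = 0.0863/(1.07·20.2) = 0.003993 K/W
  R_magnesite brick = L/(kA) = 0.190/(3.14·20.2) = 0.002996 K/W
  R_perlite = L/(kA) = 0.191/(0.0469·20.2) = 0.2016 K/W
  R_aluminium = L/(kA) = 0.00672/(209·20.2) = 1.592×10^-6 K/W
  R_conv,out = 1/(hA) = 1/(7.72·20.2) = 0.006413 K/W
ΣR = 0.003993 + 0.002996 + 0.2016 + 1.592×10^-6 + 0.006413 = 0.2150 K/W
Q = ΔT/ΣR = (1150 °C − 30.6 °C)/0.2150 = 5207 W
From the inner boundary to the perlite/aluminium interface, ΣR_partial = 0.2086 K/W.
T_interface = T_in − Q·ΣR_partial = 1150 °C − (5207)(0.2086) = 64 °C

T = 64 °C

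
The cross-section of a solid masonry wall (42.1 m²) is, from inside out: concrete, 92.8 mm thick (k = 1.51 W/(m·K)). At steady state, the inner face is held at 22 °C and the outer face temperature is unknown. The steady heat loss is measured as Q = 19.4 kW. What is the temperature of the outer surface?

Sum the resistances:
  R_concrete = L/(kA) = 0.0928/(1.51·42.1) = 0.001460 K/W
ΣR = 0.001460 K/W
ΔT = Q·ΣR = 19400 × 0.001460 = 28.32 K
Heat flows outward, so T_out = T_in − ΔT = 22 − 28.32 = -6.32 °C

T_out = -6.32 °C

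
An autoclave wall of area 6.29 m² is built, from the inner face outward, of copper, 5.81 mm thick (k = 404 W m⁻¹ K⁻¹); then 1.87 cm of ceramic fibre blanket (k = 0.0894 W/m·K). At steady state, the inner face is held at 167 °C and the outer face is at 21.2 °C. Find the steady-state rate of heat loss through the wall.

Resistance network (inner→outer):
  R_copper = L/(kA) = 0.00581/(404·6.29) = 2.286×10^-6 K/W
  R_ceramic fibre blanket = L/(kA) = 0.0187/(0.0894·6.29) = 0.03325 K/W
ΣR = 2.286×10^-6 + 0.03325 = 0.03325 K/W
Q = ΔT/ΣR = (167 °C − 21.2 °C)/0.03325 = 4380 W

Q = 4.38 kW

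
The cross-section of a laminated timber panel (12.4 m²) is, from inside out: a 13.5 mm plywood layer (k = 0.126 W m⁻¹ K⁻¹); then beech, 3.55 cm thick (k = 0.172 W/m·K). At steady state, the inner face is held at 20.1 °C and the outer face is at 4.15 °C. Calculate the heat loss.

Q = 631 W

Series thermal resistances, inner to outer:
  R_plywood = L/(kA) = 0.0135/(0.126·12.4) = 0.008641 K/W
  R_beech = L/(kA) = 0.0355/(0.172·12.4) = 0.01664 K/W
ΣR = 0.008641 + 0.01664 = 0.02528 K/W
Q = ΔT/ΣR = (20.1 °C − 4.15 °C)/0.02528 = 631 W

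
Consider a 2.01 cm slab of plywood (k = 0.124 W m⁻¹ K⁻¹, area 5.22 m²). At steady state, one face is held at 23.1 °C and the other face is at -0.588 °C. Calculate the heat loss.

Q = kA·ΔT/L = 0.124 × 5.22 × |23.1 °C − -0.588 °C| / 0.0201 = 763 W

Q = 763 W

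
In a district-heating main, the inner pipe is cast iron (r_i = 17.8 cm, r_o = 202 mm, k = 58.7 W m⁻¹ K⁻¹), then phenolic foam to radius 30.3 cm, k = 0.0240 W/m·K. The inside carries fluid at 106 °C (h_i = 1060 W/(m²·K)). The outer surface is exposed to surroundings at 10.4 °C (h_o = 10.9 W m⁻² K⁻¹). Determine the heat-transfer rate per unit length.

Q' = 34.9 W/m

Series thermal resistances, inner to outer:
  R'_conv,in = 1/(2πr h) = 1/(2π·0.178·1060) = 8.435×10^-4 m·K/W
  R'_cast iron = ln(0.202/0.178)/(2πk) = 0.1265/(2π·58.7) = 3.429×10^-4 m·K/W
  R'_phenolic foam = ln(0.303/0.202)/(2πk) = 0.4055/(2π·0.0240) = 2.689 m·K/W
  R'_conv,out = 1/(2πr h) = 1/(2π·0.303·10.9) = 0.04819 m·K/W
ΣR = 8.435×10^-4 + 3.429×10^-4 + 2.689 + 0.04819 = 2.738 m·K/W
Q' = ΔT/ΣR = (106 °C − 10.4 °C)/2.738 = 34.9 W/m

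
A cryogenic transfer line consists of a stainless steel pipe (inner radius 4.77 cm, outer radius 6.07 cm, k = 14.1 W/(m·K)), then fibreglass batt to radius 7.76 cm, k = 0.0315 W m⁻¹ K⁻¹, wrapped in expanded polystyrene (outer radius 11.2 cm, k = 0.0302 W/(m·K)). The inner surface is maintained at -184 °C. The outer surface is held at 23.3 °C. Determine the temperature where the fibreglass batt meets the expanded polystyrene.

Series thermal resistances, inner to outer:
  R'_stainless steel = ln(0.0607/0.0477)/(2πk) = 0.2410/(2π·14.1) = 0.002720 m·K/W
  R'_fibreglass batt = ln(0.0776/0.0607)/(2πk) = 0.2456/(2π·0.0315) = 1.241 m·K/W
  R'_expanded polystyrene = ln(0.112/0.0776)/(2πk) = 0.3669/(2π·0.0302) = 1.934 m·K/W
ΣR = 0.002720 + 1.241 + 1.934 = 3.178 m·K/W
Q' = ΔT/ΣR = (-184 °C − 23.3 °C)/3.178 = -65.23 W/m
From the inner boundary to the fibreglass batt/expanded polystyrene interface, ΣR_partial = 1.244 m·K/W.
T_interface = T_in − Q'·ΣR_partial = -184 °C − (-65.23)(1.244) = -103 °C

T = -103 °C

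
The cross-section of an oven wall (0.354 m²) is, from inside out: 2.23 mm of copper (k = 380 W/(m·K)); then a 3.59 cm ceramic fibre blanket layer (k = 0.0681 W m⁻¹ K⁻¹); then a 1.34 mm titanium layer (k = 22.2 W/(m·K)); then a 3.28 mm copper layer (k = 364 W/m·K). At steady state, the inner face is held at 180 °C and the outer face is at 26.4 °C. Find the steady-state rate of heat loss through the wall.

Resistance network (inner→outer):
  R_copper = L/(kA) = 0.00223/(380·0.354) = 1.658×10^-5 K/W
  R_ceramic fibre blanket = L/(kA) = 0.0359/(0.0681·0.354) = 1.489 K/W
  R_titanium = L/(kA) = 0.00134/(22.2·0.354) = 1.705×10^-4 K/W
  R_copper = L/(kA) = 0.00328/(364·0.354) = 2.545×10^-5 K/W
ΣR = 1.658×10^-5 + 1.489 + 1.705×10^-4 + 2.545×10^-5 = 1.489 K/W
Q = ΔT/ΣR = (180 °C − 26.4 °C)/1.489 = 103 W

Q = 103 W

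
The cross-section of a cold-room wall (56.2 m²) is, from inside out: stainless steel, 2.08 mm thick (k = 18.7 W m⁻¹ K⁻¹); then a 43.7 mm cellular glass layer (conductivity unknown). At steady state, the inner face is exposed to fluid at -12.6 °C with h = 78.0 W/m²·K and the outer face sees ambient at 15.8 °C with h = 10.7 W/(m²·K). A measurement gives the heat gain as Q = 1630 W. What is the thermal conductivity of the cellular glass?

k = 0.0501 W/m·K

ΣR = ΔT/Q = |-12.6 − 15.8|/1630 = 0.01742 K/W
Known resistances:
  R_conv,in = 1/(hA) = 1/(78.0·56.2) = 2.281×10^-4 K/W
  R_stainless steel = L/(kA) = 0.00208/(18.7·56.2) = 1.979×10^-6 K/W
  R_conv,out = 1/(hA) = 1/(10.7·56.2) = 0.001663 K/W
R_cellular glass = ΣR − ΣR_known = 0.01742 − 0.001893 = 0.01553 K/W
L/(kA) = 0.01553 ⇒ k = 0.0437/(0.01553·56.2) = 0.0501 W/m·K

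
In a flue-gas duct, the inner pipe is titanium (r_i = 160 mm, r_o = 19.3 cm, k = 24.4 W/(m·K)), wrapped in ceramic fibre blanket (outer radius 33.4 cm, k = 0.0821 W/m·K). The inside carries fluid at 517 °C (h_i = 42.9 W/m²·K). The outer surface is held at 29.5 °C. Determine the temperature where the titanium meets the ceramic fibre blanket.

Series thermal resistances, inner to outer:
  R'_conv,in = 1/(2πr h) = 1/(2π·0.160·42.9) = 0.02319 m·K/W
  R'_titanium = ln(0.193/0.160)/(2πk) = 0.1875/(2π·24.4) = 0.001223 m·K/W
  R'_ceramic fibre blanket = ln(0.334/0.193)/(2πk) = 0.5485/(2π·0.0821) = 1.063 m·K/W
ΣR = 0.02319 + 0.001223 + 1.063 = 1.087 m·K/W
Q' = ΔT/ΣR = (517 °C − 29.5 °C)/1.087 = 448.5 W/m
From the inner boundary to the titanium/ceramic fibre blanket interface, ΣR_partial = 0.02441 m·K/W.
T_interface = T_in − Q'·ΣR_partial = 517 °C − (448.5)(0.02441) = 506 °C

T = 506 °C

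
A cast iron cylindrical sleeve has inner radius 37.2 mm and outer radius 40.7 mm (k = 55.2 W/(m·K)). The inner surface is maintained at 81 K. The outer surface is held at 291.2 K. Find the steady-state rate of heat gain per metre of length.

Q' = 2πk·ΔT/ln(r₂/r₁) = 2π × 55.2 × 210.2 / ln(0.0407/0.0372) = 8.11×10^5 W/m

Q' = 811 kW/m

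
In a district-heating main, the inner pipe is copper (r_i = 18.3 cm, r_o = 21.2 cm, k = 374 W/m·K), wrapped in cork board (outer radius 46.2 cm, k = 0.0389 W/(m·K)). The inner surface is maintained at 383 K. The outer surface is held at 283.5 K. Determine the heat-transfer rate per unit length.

Resistance network (inner→outer):
  R'_copper = ln(0.212/0.183)/(2πk) = 0.1471/(2π·374) = 6.260×10^-5 m·K/W
  R'_cork board = ln(0.462/0.212)/(2πk) = 0.7790/(2π·0.0389) = 3.187 m·K/W
ΣR = 6.260×10^-5 + 3.187 = 3.187 m·K/W
Q' = ΔT/ΣR = (383 K − 283.5 K)/3.187 = 31.2 W/m

Q' = 31.2 W/m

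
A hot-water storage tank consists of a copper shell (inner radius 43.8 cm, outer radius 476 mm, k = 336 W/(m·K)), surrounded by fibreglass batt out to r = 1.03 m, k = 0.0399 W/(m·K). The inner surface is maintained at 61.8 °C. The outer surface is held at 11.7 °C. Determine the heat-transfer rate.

Treat each layer as a resistance in series:
  R_copper = (1/0.438 − 1/0.476)/(4πk) = 0.1823/(4π·336) = 4.317×10^-5 K/W
  R_fibreglass batt = (1/0.476 − 1/1.03)/(4πk) = 1.130/(4π·0.0399) = 2.254 K/W
ΣR = 4.317×10^-5 + 2.254 = 2.254 K/W
Q = ΔT/ΣR = (61.8 °C − 11.7 °C)/2.254 = 22.2 W

Q = 22.2 W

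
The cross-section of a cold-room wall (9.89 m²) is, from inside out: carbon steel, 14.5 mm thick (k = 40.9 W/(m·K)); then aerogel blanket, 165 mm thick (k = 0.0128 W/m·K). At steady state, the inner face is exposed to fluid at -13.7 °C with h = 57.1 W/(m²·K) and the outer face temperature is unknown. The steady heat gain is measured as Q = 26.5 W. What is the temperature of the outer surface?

Series resistances:
  R_conv,in = 1/(hA) = 1/(57.1·9.89) = 0.001771 K/W
  R_carbon steel = L/(kA) = 0.0145/(40.9·9.89) = 3.585×10^-5 K/W
  R_aerogel blanket = L/(kA) = 0.165/(0.0128·9.89) = 1.303 K/W
ΣR = 1.305 K/W
ΔT = Q·ΣR = 26.5 × 1.305 = 34.58 K
Heat flows inward, so T_out = T_in + ΔT = -13.7 + 34.58 = 20.9 °C

T_out = 20.9 °C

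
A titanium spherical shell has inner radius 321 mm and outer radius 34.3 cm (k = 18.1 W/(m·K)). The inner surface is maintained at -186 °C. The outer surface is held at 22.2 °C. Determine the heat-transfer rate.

Q = 2.37×10^5 W

Q = 4πk·ΔT/(1/r₁ − 1/r₂) = 4π × 18.1 × 208.2 / (1/0.321 − 1/0.343) = 2.37×10^5 W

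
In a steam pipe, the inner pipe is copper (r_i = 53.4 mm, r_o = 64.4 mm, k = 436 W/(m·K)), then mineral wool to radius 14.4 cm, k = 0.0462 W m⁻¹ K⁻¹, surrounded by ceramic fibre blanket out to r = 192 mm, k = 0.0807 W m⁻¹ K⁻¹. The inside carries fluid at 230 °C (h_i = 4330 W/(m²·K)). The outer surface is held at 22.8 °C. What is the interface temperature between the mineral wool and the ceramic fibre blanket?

T = 58.0 °C

Treat each layer as a resistance in series:
  R'_conv,in = 1/(2πr h) = 1/(2π·0.0534·4330) = 6.883×10^-4 m·K/W
  R'_copper = ln(0.0644/0.0534)/(2πk) = 0.1873/(2π·436) = 6.837×10^-5 m·K/W
  R'_mineral wool = ln(0.144/0.0644)/(2πk) = 0.8047/(2π·0.0462) = 2.772 m·K/W
  R'_ceramic fibre blanket = ln(0.192/0.144)/(2πk) = 0.2877/(2π·0.0807) = 0.5674 m·K/W
ΣR = 6.883×10^-4 + 6.837×10^-5 + 2.772 + 0.5674 = 3.340 m·K/W
Q' = ΔT/ΣR = (230 °C − 22.8 °C)/3.340 = 62.04 W/m
From the inner boundary to the mineral wool/ceramic fibre blanket interface, ΣR_partial = 2.773 m·K/W.
T_interface = T_in − Q'·ΣR_partial = 230 °C − (62.04)(2.773) = 58.0 °C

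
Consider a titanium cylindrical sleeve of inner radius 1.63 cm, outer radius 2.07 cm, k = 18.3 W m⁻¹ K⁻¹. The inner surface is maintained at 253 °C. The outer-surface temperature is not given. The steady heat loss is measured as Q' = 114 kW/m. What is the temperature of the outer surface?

Sum the resistances:
  R'_titanium = ln(0.0207/0.0163)/(2πk) = 0.2390/(2π·18.3) = 0.002078 m·K/W
ΣR = 0.002078 m·K/W
ΔT = Q'·ΣR = 1.14×10^5 × 0.002078 = 236.9 K
Heat flows outward, so T_out = T_in − ΔT = 253 − 236.9 = 16.1 °C

T_out = 16.1 °C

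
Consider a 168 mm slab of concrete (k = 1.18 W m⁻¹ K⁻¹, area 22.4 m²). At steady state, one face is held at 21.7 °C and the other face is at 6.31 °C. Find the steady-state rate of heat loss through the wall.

Q = 2.42 kW

Q = kA·ΔT/L = 1.18 × 22.4 × |21.7 °C − 6.31 °C| / 0.168 = 2420 W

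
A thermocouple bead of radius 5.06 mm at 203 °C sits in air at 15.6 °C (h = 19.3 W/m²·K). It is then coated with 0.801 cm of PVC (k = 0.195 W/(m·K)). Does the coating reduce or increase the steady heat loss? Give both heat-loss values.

Critical radius for a sphere: r_cr = 2k/h = 0.0202 m = 2.02 cm.
Outer radius after coating: r₂ = 0.00506 + 0.00801 = 0.01307 m.
Since r₁ < r_cr and r₂ ≤ r_cr, the coating moves toward the maximum at r_cr — heat loss rises.
Bare: R = 1/(4πr₁²h) = 161.0 K/W; Q = 187.4/161.0 = 1.16 W.
Coated: R = R_cond + R_conv = 73.56 K/W; Q = 187.4/73.56 = 2.55 W.

increases: 1.16 → 2.55 W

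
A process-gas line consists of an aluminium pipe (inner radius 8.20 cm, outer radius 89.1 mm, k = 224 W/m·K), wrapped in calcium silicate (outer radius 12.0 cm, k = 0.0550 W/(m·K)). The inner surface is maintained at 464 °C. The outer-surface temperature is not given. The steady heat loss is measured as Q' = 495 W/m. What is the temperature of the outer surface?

Series resistances:
  R'_aluminium = ln(0.0891/0.0820)/(2πk) = 0.08304/(2π·224) = 5.900×10^-5 m·K/W
  R'_calcium silicate = ln(0.120/0.0891)/(2πk) = 0.2977/(2π·0.0550) = 0.8616 m·K/W
ΣR = 0.8616 m·K/W
ΔT = Q'·ΣR = 495 × 0.8616 = 426.5 K
Heat flows outward, so T_out = T_in − ΔT = 464 − 426.5 = 37.5 °C

T_out = 37.5 °C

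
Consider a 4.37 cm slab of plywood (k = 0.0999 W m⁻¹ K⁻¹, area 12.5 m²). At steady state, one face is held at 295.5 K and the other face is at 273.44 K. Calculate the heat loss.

Q = 630 W

Q = kA·ΔT/L = 0.0999 × 12.5 × |295.5 K − 273.44 K| / 0.0437 = 630 W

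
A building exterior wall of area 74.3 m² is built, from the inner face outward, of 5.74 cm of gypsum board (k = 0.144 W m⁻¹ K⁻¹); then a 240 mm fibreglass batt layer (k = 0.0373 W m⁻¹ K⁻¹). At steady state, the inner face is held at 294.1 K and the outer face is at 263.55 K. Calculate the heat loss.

Treat each layer as a resistance in series:
  R_gypsum board = L/(kA) = 0.0574/(0.144·74.3) = 0.005365 K/W
  R_fibreglass batt = L/(kA) = 0.240/(0.0373·74.3) = 0.08660 K/W
ΣR = 0.005365 + 0.08660 = 0.09196 K/W
Q = ΔT/ΣR = (294.1 K − 263.55 K)/0.09196 = 332 W

Q = 332 W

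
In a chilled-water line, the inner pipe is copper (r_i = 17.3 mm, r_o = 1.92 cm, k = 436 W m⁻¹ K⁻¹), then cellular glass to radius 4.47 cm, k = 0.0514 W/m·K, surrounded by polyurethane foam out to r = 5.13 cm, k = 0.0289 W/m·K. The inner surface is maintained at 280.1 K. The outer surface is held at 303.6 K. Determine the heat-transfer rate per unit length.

Q' = 6.96 W/m

Series thermal resistances, inner to outer:
  R'_copper = ln(0.0192/0.0173)/(2πk) = 0.1042/(2π·436) = 3.804×10^-5 m·K/W
  R'_cellular glass = ln(0.0447/0.0192)/(2πk) = 0.8451/(2π·0.0514) = 2.617 m·K/W
  R'_polyurethane foam = ln(0.0513/0.0447)/(2πk) = 0.1377/(2π·0.0289) = 0.7584 m·K/W
ΣR = 3.804×10^-5 + 2.617 + 0.7584 = 3.375 m·K/W
Q' = ΔT/ΣR = (280.1 K − 303.6 K)/3.375 = -6.96 W/m
(Negative Q' ⇒ heat flows inward; heat gain = 6.96 W/m.)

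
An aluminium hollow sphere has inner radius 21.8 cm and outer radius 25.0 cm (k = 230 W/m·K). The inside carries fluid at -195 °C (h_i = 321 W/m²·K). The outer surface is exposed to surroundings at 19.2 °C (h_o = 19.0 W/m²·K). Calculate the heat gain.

Series thermal resistances, inner to outer:
  R_conv,in = 1/(4πr²h) = 1/(4π·0.218²·321) = 0.005216 K/W
  R_aluminium = (1/0.218 − 1/0.250)/(4πk) = 0.5872/(4π·230) = 2.031×10^-4 K/W
  R_conv,out = 1/(4πr²h) = 1/(4π·0.250²·19.0) = 0.06701 K/W
ΣR = 0.005216 + 2.031×10^-4 + 0.06701 = 0.07243 K/W
Q = ΔT/ΣR = (-195 °C − 19.2 °C)/0.07243 = -2960 W
(Negative Q ⇒ heat flows inward; heat gain = 2960 W.)

Q = 2.96 kW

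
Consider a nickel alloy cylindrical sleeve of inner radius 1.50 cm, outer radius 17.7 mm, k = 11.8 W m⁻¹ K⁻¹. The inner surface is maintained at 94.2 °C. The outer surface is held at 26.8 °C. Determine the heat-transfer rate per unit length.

Q' = 30200 W/m

Q' = 2πk·ΔT/ln(r₂/r₁) = 2π × 11.8 × 67.4 / ln(0.0177/0.0150) = 30200 W/m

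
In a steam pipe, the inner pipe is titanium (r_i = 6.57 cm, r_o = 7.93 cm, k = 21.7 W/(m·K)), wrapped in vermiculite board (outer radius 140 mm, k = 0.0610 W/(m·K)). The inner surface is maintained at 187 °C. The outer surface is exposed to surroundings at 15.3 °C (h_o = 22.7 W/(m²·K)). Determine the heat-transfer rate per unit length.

Resistance network (inner→outer):
  R'_titanium = ln(0.0793/0.0657)/(2πk) = 0.1881/(2π·21.7) = 0.001380 m·K/W
  R'_vermiculite board = ln(0.140/0.0793)/(2πk) = 0.5684/(2π·0.0610) = 1.483 m·K/W
  R'_conv,out = 1/(2πr h) = 1/(2π·0.140·22.7) = 0.05008 m·K/W
ΣR = 0.001380 + 1.483 + 0.05008 = 1.534 m·K/W
Q' = ΔT/ΣR = (187 °C − 15.3 °C)/1.534 = 112 W/m

Q' = 112 W/m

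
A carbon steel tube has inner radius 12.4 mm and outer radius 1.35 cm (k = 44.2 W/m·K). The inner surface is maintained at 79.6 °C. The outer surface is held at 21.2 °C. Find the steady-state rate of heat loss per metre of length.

Q' = 191 kW/m

Q' = 2πk·ΔT/ln(r₂/r₁) = 2π × 44.2 × 58.4 / ln(0.0135/0.0124) = 1.91×10^5 W/m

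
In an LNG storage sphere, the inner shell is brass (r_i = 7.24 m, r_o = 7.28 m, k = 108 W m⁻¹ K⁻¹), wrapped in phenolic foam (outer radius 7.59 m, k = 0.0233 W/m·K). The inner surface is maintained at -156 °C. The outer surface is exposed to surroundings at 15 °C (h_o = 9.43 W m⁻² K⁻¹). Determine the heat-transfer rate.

Q = 8.86 kW

Resistance network (inner→outer):
  R_brass = (1/7.24 − 1/7.28)/(4πk) = 7.589×10^-4/(4π·108) = 5.592×10^-7 K/W
  R_phenolic foam = (1/7.28 − 1/7.59)/(4πk) = 0.005610/(4π·0.0233) = 0.01916 K/W
  R_conv,out = 1/(4πr²h) = 1/(4π·7.59²·9.43) = 1.465×10^-4 K/W
ΣR = 5.592×10^-7 + 0.01916 + 1.465×10^-4 = 0.01931 K/W
Q = ΔT/ΣR = (-156 °C − 15 °C)/0.01931 = -8860 W
(Negative Q ⇒ heat flows inward; heat gain = 8860 W.)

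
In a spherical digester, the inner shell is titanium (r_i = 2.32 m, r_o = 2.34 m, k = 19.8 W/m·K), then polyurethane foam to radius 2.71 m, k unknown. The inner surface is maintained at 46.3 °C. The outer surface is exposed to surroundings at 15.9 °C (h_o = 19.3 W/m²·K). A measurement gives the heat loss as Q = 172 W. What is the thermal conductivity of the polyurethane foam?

ΣR = ΔT/Q = |46.3 − 15.9|/172 = 0.1767 K/W
Known resistances:
  R_titanium = (1/2.32 − 1/2.34)/(4πk) = 0.003684/(4π·19.8) = 1.481×10^-5 K/W
  R_conv,out = 1/(4πr²h) = 1/(4π·2.71²·19.3) = 5.614×10^-4 K/W
R_polyurethane foam = ΣR − ΣR_known = 0.1767 − 5.762×10^-4 = 0.1761 K/W
(1/r₁−1/r₂)/(4πk) = 0.1761 ⇒ k = 0.05835/(4π·0.1761) = 0.0264 W/m·K

k = 0.0264 W/m·K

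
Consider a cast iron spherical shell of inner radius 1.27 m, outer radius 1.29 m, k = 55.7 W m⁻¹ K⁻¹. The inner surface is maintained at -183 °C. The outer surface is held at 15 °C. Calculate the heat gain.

Q = 4πk·ΔT/(1/r₁ − 1/r₂) = 4π × 55.7 × 198 / (1/1.27 − 1/1.29) = 1.14×10^7 W

Q = 11400 kW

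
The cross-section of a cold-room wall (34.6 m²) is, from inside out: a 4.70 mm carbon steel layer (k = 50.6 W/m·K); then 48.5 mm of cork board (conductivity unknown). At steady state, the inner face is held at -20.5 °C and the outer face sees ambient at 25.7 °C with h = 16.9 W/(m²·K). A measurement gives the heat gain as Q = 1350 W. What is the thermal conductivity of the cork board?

k = 0.0431 W/m·K

ΣR = ΔT/Q = |-20.5 − 25.7|/1350 = 0.03422 K/W
Known resistances:
  R_carbon steel = L/(kA) = 0.00470/(50.6·34.6) = 2.685×10^-6 K/W
  R_conv,out = 1/(hA) = 1/(16.9·34.6) = 0.001710 K/W
R_cork board = ΣR − ΣR_known = 0.03422 − 0.001713 = 0.03251 K/W
L/(kA) = 0.03251 ⇒ k = 0.0485/(0.03251·34.6) = 0.0431 W/m·K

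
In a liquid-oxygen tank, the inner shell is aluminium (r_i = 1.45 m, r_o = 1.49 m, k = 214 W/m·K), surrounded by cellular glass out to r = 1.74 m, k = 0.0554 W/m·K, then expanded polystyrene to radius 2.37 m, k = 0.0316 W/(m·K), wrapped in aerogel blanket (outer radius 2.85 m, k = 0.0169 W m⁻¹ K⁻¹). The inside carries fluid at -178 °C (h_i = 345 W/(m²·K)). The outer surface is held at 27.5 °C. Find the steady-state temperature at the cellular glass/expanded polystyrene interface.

T = -145 °C

Treat each layer as a resistance in series:
  R_conv,in = 1/(4πr²h) = 1/(4π·1.45²·345) = 1.097×10^-4 K/W
  R_aluminium = (1/1.45 − 1/1.49)/(4πk) = 0.01851/(4π·214) = 6.885×10^-6 K/W
  R_cellular glass = (1/1.49 − 1/1.74)/(4πk) = 0.09643/(4π·0.0554) = 0.1385 K/W
  R_expanded polystyrene = (1/1.74 − 1/2.37)/(4πk) = 0.1528/(4π·0.0316) = 0.3847 K/W
  R_aerogel blanket = (1/2.37 − 1/2.85)/(4πk) = 0.07106/(4π·0.0169) = 0.3346 K/W
ΣR = 1.097×10^-4 + 6.885×10^-6 + 0.1385 + 0.3847 + 0.3346 = 0.8579 K/W
Q = ΔT/ΣR = (-178 °C − 27.5 °C)/0.8579 = -239.5 W
From the inner boundary to the cellular glass/expanded polystyrene interface, ΣR_partial = 0.1386 K/W.
T_interface = T_in − Q·ΣR_partial = -178 °C − (-239.5)(0.1386) = -145 °C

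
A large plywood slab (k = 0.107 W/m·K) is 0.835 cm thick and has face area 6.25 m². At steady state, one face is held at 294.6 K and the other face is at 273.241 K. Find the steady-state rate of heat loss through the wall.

Q = kA·ΔT/L = 0.107 × 6.25 × |294.6 K − 273.241 K| / 0.00835 = 1710 W

Q = 1710 W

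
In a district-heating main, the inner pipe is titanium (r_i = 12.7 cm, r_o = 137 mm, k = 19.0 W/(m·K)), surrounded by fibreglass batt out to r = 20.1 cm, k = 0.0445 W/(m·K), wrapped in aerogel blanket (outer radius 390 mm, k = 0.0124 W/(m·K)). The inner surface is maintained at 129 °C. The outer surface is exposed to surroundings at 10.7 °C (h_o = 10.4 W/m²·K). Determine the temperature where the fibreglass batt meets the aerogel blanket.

T = 113 °C

Resistance network (inner→outer):
  R'_titanium = ln(0.137/0.127)/(2πk) = 0.07579/(2π·19.0) = 6.349×10^-4 m·K/W
  R'_fibreglass batt = ln(0.201/0.137)/(2πk) = 0.3833/(2π·0.0445) = 1.371 m·K/W
  R'_aerogel blanket = ln(0.390/0.201)/(2πk) = 0.6628/(2π·0.0124) = 8.508 m·K/W
  R'_conv,out = 1/(2πr h) = 1/(2π·0.390·10.4) = 0.03924 m·K/W
ΣR = 6.349×10^-4 + 1.371 + 8.508 + 0.03924 = 9.919 m·K/W
Q' = ΔT/ΣR = (129 °C − 10.7 °C)/9.919 = 11.93 W/m
From the inner boundary to the fibreglass batt/aerogel blanket interface, ΣR_partial = 1.372 m·K/W.
T_interface = T_in − Q'·ΣR_partial = 129 °C − (11.93)(1.372) = 113 °C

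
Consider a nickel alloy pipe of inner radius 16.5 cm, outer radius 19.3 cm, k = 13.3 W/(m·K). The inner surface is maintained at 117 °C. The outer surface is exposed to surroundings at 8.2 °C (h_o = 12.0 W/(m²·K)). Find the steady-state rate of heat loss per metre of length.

Treat each layer as a resistance in series:
  R'_nickel alloy = ln(0.193/0.165)/(2πk) = 0.1567/(2π·13.3) = 0.001876 m·K/W
  R'_conv,out = 1/(2πr h) = 1/(2π·0.193·12.0) = 0.06872 m·K/W
ΣR = 0.001876 + 0.06872 = 0.07060 m·K/W
Q' = ΔT/ΣR = (117 °C − 8.2 °C)/0.07060 = 1540 W/m

Q' = 1540 W/m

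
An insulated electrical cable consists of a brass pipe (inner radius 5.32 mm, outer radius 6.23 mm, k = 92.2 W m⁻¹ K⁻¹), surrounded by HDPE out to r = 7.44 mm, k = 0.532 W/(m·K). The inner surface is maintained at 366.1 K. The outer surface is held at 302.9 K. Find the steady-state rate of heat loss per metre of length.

Resistance network (inner→outer):
  R'_brass = ln(0.00623/0.00532)/(2πk) = 0.1579/(2π·92.2) = 2.726×10^-4 m·K/W
  R'_HDPE = ln(0.00744/0.00623)/(2πk) = 0.1775/(2π·0.532) = 0.05310 m·K/W
ΣR = 2.726×10^-4 + 0.05310 = 0.05337 m·K/W
Q' = ΔT/ΣR = (366.1 K − 302.9 K)/0.05337 = 1180 W/m

Q' = 1180 W/m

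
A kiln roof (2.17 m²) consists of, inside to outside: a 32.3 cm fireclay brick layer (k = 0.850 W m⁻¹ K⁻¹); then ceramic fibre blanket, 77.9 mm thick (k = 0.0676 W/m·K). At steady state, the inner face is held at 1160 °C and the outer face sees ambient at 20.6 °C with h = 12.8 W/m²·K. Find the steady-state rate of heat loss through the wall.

Series thermal resistances, inner to outer:
  R_fireclay brick = L/(kA) = 0.323/(0.850·2.17) = 0.1751 K/W
  R_ceramic fibre blanket = L/(kA) = 0.0779/(0.0676·2.17) = 0.5310 K/W
  R_conv,out = 1/(hA) = 1/(12.8·2.17) = 0.03600 K/W
ΣR = 0.1751 + 0.5310 + 0.03600 = 0.7421 K/W
Q = ΔT/ΣR = (1160 °C − 20.6 °C)/0.7421 = 1540 W

Q = 1540 W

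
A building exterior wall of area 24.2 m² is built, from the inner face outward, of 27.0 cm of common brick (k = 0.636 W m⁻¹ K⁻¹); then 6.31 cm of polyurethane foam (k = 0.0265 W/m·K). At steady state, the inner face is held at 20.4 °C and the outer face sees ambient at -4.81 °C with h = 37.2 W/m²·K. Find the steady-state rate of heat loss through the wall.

Q = 215 W

Treat each layer as a resistance in series:
  R_common brick = L/(kA) = 0.270/(0.636·24.2) = 0.01754 K/W
  R_polyurethane foam = L/(kA) = 0.0631/(0.0265·24.2) = 0.09839 K/W
  R_conv,out = 1/(hA) = 1/(37.2·24.2) = 0.001111 K/W
ΣR = 0.01754 + 0.09839 + 0.001111 = 0.1170 K/W
Q = ΔT/ΣR = (20.4 °C − -4.81 °C)/0.1170 = 215 W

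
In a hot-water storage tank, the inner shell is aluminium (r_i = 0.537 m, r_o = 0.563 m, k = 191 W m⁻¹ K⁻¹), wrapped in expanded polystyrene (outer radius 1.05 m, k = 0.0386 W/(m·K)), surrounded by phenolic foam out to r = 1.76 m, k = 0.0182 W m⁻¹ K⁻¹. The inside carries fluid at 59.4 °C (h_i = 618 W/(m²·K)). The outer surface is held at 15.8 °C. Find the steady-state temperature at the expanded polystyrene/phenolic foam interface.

T = 37.5 °C

Resistance network (inner→outer):
  R_conv,in = 1/(4πr²h) = 1/(4π·0.537²·618) = 4.465×10^-4 K/W
  R_aluminium = (1/0.537 − 1/0.563)/(4πk) = 0.08600/(4π·191) = 3.583×10^-5 K/W
  R_expanded polystyrene = (1/0.563 − 1/1.05)/(4πk) = 0.8238/(4π·0.0386) = 1.698 K/W
  R_phenolic foam = (1/1.05 − 1/1.76)/(4πk) = 0.3842/(4π·0.0182) = 1.680 K/W
ΣR = 4.465×10^-4 + 3.583×10^-5 + 1.698 + 1.680 = 3.378 K/W
Q = ΔT/ΣR = (59.4 °C − 15.8 °C)/3.378 = 12.91 W
From the inner boundary to the expanded polystyrene/phenolic foam interface, ΣR_partial = 1.698 K/W.
T_interface = T_in − Q·ΣR_partial = 59.4 °C − (12.91)(1.698) = 37.5 °C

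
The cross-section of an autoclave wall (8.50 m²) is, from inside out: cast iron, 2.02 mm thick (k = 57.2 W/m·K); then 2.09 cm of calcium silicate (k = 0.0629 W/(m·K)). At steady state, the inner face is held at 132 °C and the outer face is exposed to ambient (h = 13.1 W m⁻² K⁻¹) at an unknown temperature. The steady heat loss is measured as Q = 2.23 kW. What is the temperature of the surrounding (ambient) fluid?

T_out = 24.8 °C

Series resistances:
  R_cast iron = L/(kA) = 0.00202/(57.2·8.50) = 4.155×10^-6 K/W
  R_calcium silicate = L/(kA) = 0.0209/(0.0629·8.50) = 0.03909 K/W
  R_conv,out = 1/(hA) = 1/(13.1·8.50) = 0.008981 K/W
ΣR = 0.04808 K/W
ΔT = Q·ΣR = 2230 × 0.04808 = 107.2 K
Heat flows outward, so T_out = T_in − ΔT = 132 − 107.2 = 24.8 °C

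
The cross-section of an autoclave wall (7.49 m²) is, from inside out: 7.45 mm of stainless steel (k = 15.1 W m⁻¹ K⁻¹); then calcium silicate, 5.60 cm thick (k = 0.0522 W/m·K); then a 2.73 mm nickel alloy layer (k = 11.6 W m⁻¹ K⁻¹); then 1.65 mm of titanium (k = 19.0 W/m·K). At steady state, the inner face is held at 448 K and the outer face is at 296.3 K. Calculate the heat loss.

Q = 1060 W

Resistance network (inner→outer):
  R_stainless steel = L/(kA) = 0.00745/(15.1·7.49) = 6.587×10^-5 K/W
  R_calcium silicate = L/(kA) = 0.0560/(0.0522·7.49) = 0.1432 K/W
  R_nickel alloy = L/(kA) = 0.00273/(11.6·7.49) = 3.142×10^-5 K/W
  R_titanium = L/(kA) = 0.00165/(19.0·7.49) = 1.159×10^-5 K/W
ΣR = 6.587×10^-5 + 0.1432 + 3.142×10^-5 + 1.159×10^-5 = 0.1433 K/W
Q = ΔT/ΣR = (448 K − 296.3 K)/0.1433 = 1060 W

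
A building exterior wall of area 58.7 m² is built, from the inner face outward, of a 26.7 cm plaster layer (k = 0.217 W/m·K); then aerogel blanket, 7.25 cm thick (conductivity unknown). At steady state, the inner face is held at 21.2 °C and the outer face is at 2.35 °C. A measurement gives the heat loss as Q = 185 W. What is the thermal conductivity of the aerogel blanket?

ΣR = ΔT/Q = |21.2 − 2.35|/185 = 0.1019 K/W
Known resistances:
  R_plaster = L/(kA) = 0.267/(0.217·58.7) = 0.02096 K/W
R_aerogel blanket = ΣR − ΣR_known = 0.1019 − 0.02096 = 0.08094 K/W
L/(kA) = 0.08094 ⇒ k = 0.0725/(0.08094·58.7) = 0.0153 W/m·K

k = 0.0153 W/m·K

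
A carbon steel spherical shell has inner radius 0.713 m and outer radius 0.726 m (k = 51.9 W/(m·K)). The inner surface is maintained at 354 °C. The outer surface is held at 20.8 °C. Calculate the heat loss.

Q = 4πk·ΔT/(1/r₁ − 1/r₂) = 4π × 51.9 × 333.2 / (1/0.713 − 1/0.726) = 8.65×10^6 W

Q = 8650 kW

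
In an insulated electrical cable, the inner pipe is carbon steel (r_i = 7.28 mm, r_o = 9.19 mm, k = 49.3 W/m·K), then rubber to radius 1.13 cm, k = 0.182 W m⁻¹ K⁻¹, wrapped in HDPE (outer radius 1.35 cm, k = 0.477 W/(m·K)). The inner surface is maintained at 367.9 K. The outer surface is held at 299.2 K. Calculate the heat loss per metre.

Resistance network (inner→outer):
  R'_carbon steel = ln(0.00919/0.00728)/(2πk) = 0.2330/(2π·49.3) = 7.521×10^-4 m·K/W
  R'_rubber = ln(0.0113/0.00919)/(2πk) = 0.2067/(2π·0.182) = 0.1807 m·K/W
  R'_HDPE = ln(0.0135/0.0113)/(2πk) = 0.1779/(2π·0.477) = 0.05935 m·K/W
ΣR = 7.521×10^-4 + 0.1807 + 0.05935 = 0.2408 m·K/W
Q' = ΔT/ΣR = (367.9 K − 299.2 K)/0.2408 = 285 W/m

Q' = 285 W/m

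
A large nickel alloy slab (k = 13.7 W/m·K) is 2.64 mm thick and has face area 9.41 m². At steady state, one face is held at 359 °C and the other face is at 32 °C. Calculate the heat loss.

Q = 1.60×10^7 W

Q = kA·ΔT/L = 13.7 × 9.41 × |359 °C − 32 °C| / 0.00264 = 1.60×10^7 W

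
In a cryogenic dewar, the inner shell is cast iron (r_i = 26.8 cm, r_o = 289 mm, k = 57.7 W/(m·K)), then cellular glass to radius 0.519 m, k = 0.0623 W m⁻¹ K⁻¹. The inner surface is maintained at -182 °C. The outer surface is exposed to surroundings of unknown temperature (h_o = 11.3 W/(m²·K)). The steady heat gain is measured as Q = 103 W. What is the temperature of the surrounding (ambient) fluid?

T_out = 22.5 °C

Series resistances:
  R_cast iron = (1/0.268 − 1/0.289)/(4πk) = 0.2711/(4π·57.7) = 3.739×10^-4 K/W
  R_cellular glass = (1/0.289 − 1/0.519)/(4πk) = 1.533/(4π·0.0623) = 1.959 K/W
  R_conv,out = 1/(4πr²h) = 1/(4π·0.519²·11.3) = 0.02614 K/W
ΣR = 1.985 K/W
ΔT = Q·ΣR = 103 × 1.985 = 204.5 K
Heat flows inward, so T_out = T_in + ΔT = -182 + 204.5 = 22.5 °C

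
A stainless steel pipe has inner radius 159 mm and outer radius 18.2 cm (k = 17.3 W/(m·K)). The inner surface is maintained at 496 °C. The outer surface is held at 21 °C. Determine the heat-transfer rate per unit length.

Q' = 382 kW/m

Q' = 2πk·ΔT/ln(r₂/r₁) = 2π × 17.3 × 475 / ln(0.182/0.159) = 3.82×10^5 W/m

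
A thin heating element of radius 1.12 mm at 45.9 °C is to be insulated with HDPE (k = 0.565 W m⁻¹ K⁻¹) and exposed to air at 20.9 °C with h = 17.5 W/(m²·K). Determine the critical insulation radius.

r_cr = 3.23 cm

For a cylinder, r_cr = k_ins/h = 0.565/17.5 = 0.0323 m = 3.23 cm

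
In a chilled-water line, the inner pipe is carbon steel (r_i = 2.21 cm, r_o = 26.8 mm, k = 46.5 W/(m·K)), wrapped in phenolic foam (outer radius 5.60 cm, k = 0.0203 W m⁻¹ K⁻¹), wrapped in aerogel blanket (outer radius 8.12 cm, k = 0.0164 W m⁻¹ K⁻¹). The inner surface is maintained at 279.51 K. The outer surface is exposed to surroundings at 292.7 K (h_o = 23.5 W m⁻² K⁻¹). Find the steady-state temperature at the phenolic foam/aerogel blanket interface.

T = 287.6 K

Resistance network (inner→outer):
  R'_carbon steel = ln(0.0268/0.0221)/(2πk) = 0.1928/(2π·46.5) = 6.600×10^-4 m·K/W
  R'_phenolic foam = ln(0.0560/0.0268)/(2πk) = 0.7369/(2π·0.0203) = 5.778 m·K/W
  R'_aerogel blanket = ln(0.0812/0.0560)/(2πk) = 0.3716/(2π·0.0164) = 3.606 m·K/W
  R'_conv,out = 1/(2πr h) = 1/(2π·0.0812·23.5) = 0.08341 m·K/W
ΣR = 6.600×10^-4 + 5.778 + 3.606 + 0.08341 = 9.468 m·K/W
Q' = ΔT/ΣR = (279.51 K − 292.7 K)/9.468 = -1.393 W/m
From the inner boundary to the phenolic foam/aerogel blanket interface, ΣR_partial = 5.779 m·K/W.
T_interface = T_in − Q'·ΣR_partial = 279.51 K − (-1.393)(5.779) = 287.6 K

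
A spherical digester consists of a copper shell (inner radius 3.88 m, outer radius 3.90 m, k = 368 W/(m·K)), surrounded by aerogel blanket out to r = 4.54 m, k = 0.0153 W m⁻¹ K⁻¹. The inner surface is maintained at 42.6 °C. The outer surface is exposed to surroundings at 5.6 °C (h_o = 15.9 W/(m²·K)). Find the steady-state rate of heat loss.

Q = 197 W

Series thermal resistances, inner to outer:
  R_copper = (1/3.88 − 1/3.90)/(4πk) = 0.001322/(4π·368) = 2.858×10^-7 K/W
  R_aerogel blanket = (1/3.90 − 1/4.54)/(4πk) = 0.03615/(4π·0.0153) = 0.1880 K/W
  R_conv,out = 1/(4πr²h) = 1/(4π·4.54²·15.9) = 2.428×10^-4 K/W
ΣR = 2.858×10^-7 + 0.1880 + 2.428×10^-4 = 0.1882 K/W
Q = ΔT/ΣR = (42.6 °C − 5.6 °C)/0.1882 = 197 W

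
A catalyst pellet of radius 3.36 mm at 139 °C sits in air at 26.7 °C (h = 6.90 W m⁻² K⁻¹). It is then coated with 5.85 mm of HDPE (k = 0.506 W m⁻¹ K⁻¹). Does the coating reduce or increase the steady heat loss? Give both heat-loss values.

Critical radius for a sphere: r_cr = 2k/h = 0.147 m = 14.7 cm.
Outer radius after coating: r₂ = 0.00336 + 0.00585 = 0.00921 m.
Since r₁ < r_cr and r₂ ≤ r_cr, the coating moves toward the maximum at r_cr — heat loss rises.
Bare: R = 1/(4πr₁²h) = 1022 K/W; Q = 112.3/1022 = 0.110 W.
Coated: R = R_cond + R_conv = 165.7 K/W; Q = 112.3/165.7 = 0.678 W.

increases: 0.110 → 0.678 W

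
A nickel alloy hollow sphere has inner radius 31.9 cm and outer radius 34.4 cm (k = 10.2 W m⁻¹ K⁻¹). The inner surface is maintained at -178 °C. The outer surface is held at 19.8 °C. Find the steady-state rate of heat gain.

Q = 4πk·ΔT/(1/r₁ − 1/r₂) = 4π × 10.2 × 197.8 / (1/0.319 − 1/0.344) = 1.11×10^5 W

Q = 1.11×10^5 W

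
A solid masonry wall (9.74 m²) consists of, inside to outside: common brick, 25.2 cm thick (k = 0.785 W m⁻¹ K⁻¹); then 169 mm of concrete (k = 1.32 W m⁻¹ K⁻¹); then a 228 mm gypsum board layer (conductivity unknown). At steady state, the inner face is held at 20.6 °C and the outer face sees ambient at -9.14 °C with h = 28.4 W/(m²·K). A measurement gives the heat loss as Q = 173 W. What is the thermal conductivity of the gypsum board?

ΣR = ΔT/Q = |20.6 − -9.14|/173 = 0.1719 K/W
Known resistances:
  R_common brick = L/(kA) = 0.252/(0.785·9.74) = 0.03296 K/W
  R_concrete = L/(kA) = 0.169/(1.32·9.74) = 0.01314 K/W
  R_conv,out = 1/(hA) = 1/(28.4·9.74) = 0.003615 K/W
R_gypsum board = ΣR − ΣR_known = 0.1719 − 0.04972 = 0.1222 K/W
L/(kA) = 0.1222 ⇒ k = 0.228/(0.1222·9.74) = 0.192 W/m·K

k = 0.192 W/m·K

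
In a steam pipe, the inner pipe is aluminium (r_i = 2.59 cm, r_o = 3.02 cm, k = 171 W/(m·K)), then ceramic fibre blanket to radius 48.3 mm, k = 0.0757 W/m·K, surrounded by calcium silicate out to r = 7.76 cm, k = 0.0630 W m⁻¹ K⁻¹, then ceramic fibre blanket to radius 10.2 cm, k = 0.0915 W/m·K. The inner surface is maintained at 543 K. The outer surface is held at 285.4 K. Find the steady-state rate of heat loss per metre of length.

Q' = 96.8 W/m

Treat each layer as a resistance in series:
  R'_aluminium = ln(0.0302/0.0259)/(2πk) = 0.1536/(2π·171) = 1.430×10^-4 m·K/W
  R'_ceramic fibre blanket = ln(0.0483/0.0302)/(2πk) = 0.4696/(2π·0.0757) = 0.9873 m·K/W
  R'_calcium silicate = ln(0.0776/0.0483)/(2πk) = 0.4741/(2π·0.0630) = 1.198 m·K/W
  R'_ceramic fibre blanket = ln(0.102/0.0776)/(2πk) = 0.2734/(2π·0.0915) = 0.4756 m·K/W
ΣR = 1.430×10^-4 + 0.9873 + 1.198 + 0.4756 = 2.661 m·K/W
Q' = ΔT/ΣR = (543 K − 285.4 K)/2.661 = 96.8 W/m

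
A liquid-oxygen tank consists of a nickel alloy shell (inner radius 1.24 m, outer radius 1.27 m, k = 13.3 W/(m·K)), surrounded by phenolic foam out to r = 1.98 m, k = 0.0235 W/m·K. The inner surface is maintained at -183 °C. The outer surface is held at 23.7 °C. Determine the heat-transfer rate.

Resistance network (inner→outer):
  R_nickel alloy = (1/1.24 − 1/1.27)/(4πk) = 0.01905/(4π·13.3) = 1.140×10^-4 K/W
  R_phenolic foam = (1/1.27 − 1/1.98)/(4πk) = 0.2824/(4π·0.0235) = 0.9561 K/W
ΣR = 1.140×10^-4 + 0.9561 = 0.9562 K/W
Q = ΔT/ΣR = (-183 °C − 23.7 °C)/0.9562 = -216 W
(Negative Q ⇒ heat flows inward; heat gain = 216 W.)

Q = 216 W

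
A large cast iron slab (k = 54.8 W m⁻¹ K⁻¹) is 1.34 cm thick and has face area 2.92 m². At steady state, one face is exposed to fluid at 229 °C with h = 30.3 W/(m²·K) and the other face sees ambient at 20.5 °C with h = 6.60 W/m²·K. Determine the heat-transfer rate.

Q = 3300 W

Resistance network (inner→outer):
  R_conv,in = 1/(hA) = 1/(30.3·2.92) = 0.01130 K/W
  R_cast iron = L/(kA) = 0.0134/(54.8·2.92) = 8.374×10^-5 K/W
  R_conv,out = 1/(hA) = 1/(6.60·2.92) = 0.05189 K/W
ΣR = 0.01130 + 8.374×10^-5 + 0.05189 = 0.06327 K/W
Q = ΔT/ΣR = (229 °C − 20.5 °C)/0.06327 = 3300 W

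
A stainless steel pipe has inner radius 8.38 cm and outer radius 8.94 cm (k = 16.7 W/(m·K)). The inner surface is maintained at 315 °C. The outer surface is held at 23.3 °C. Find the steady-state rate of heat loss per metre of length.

Q' = 4.73×10^5 W/m

Q' = 2πk·ΔT/ln(r₂/r₁) = 2π × 16.7 × 291.7 / ln(0.0894/0.0838) = 4.73×10^5 W/m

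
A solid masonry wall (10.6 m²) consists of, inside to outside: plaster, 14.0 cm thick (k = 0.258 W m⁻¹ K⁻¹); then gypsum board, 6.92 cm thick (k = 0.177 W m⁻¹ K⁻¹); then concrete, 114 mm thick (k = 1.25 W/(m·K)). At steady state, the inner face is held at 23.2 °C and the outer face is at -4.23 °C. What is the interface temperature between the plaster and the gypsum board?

T = 8.68 °C

Series thermal resistances, inner to outer:
  R_plaster = L/(kA) = 0.140/(0.258·10.6) = 0.05119 K/W
  R_gypsum board = L/(kA) = 0.0692/(0.177·10.6) = 0.03688 K/W
  R_concrete = L/(kA) = 0.114/(1.25·10.6) = 0.008604 K/W
ΣR = 0.05119 + 0.03688 + 0.008604 = 0.09667 K/W
Q = ΔT/ΣR = (23.2 °C − -4.23 °C)/0.09667 = 283.7 W
From the inner boundary to the plaster/gypsum board interface, ΣR_partial = 0.05119 K/W.
T_interface = T_in − Q·ΣR_partial = 23.2 °C − (283.7)(0.05119) = 8.68 °C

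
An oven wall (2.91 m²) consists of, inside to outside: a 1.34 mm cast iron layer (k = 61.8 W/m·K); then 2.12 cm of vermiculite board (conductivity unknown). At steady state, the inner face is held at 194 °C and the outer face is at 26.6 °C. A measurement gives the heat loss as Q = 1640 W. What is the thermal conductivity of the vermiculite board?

k = 0.0714 W/m·K

ΣR = ΔT/Q = |194 − 26.6|/1640 = 0.1021 K/W
Known resistances:
  R_cast iron = L/(kA) = 0.00134/(61.8·2.91) = 7.451×10^-6 K/W
R_vermiculite board = ΣR − ΣR_known = 0.1021 − 7.451×10^-6 = 0.1021 K/W
L/(kA) = 0.1021 ⇒ k = 0.0212/(0.1021·2.91) = 0.0714 W/m·K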